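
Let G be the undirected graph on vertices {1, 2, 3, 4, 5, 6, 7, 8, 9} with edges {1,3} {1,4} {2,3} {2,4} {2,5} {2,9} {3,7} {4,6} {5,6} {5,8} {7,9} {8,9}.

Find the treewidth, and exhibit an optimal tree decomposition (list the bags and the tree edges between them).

Treewidth 3.
Bags: B1 = {5, 6, 8, 9}  B2 = {2, 5, 6, 9}  B3 = {2, 4, 6, 9}  B4 = {2, 4, 7, 9}  B5 = {2, 3, 4, 7}  B6 = {1, 3, 4, 7}
Tree: B1–B2, B2–B3, B3–B4, B4–B5, B5–B6

Every bag has size at most 4, so the width is 4 − 1 = 3 and tw(G) ≤ 3. For the lower bound: the 4 vertex sets {5,6,8}, {9}, {2}, {1,3,4,7} are disjoint, each induces a connected subgraph, and every pair is joined by at least one edge of G. Contracting each set to a single vertex therefore yields K_{4} as a minor, and since treewidth is minor-monotone, tw(G) ≥ tw(K_{4}) = 3. Therefore the treewidth is 3.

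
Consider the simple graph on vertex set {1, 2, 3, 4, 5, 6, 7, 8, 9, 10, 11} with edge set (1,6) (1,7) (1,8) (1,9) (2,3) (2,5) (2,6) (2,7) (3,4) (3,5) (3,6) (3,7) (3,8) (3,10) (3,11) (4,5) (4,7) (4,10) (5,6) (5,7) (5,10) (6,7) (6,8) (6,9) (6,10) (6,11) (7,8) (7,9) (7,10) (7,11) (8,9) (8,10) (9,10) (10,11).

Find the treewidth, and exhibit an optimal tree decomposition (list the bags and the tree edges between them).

Treewidth 4.
One such decomposition:
Bags: B1 = {3, 6, 7, 8, 10}  B2 = {3, 5, 6, 7, 10}  B3 = {6, 7, 8, 9, 10}  B4 = {2, 3, 5, 6, 7}  B5 = {3, 4, 5, 7, 10}  B6 = {3, 6, 7, 10, 11}  B7 = {1, 6, 7, 8, 9}
Tree: B1–B2, B1–B3, B2–B4, B2–B5, B1–B6, B3–B7

Every bag has size at most 5, so the width is 5 − 1 = 4 and tw(G) ≤ 4. On the other hand G contains the 5-clique {3, 4, 5, 7, 10}. A clique must lie in a single bag of any decomposition, so no decomposition can have width below 4. Combining the bounds, tw(G) = 4.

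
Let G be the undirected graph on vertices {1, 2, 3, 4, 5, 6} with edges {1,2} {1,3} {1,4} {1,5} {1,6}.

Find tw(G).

A width-1 tree decomposition is:
Bags: B1 = {1, 5}  B2 = {1, 4}  B3 = {1, 6}  B4 = {1, 2}  B5 = {1, 3}
Tree: B1–B2, B2–B3, B1–B4, B1–B5
Each bag holds 2 vertices, so the decomposition has width 1, which upper-bounds the treewidth. Any graph with an edge has treewidth ≥ 1, and G has the edge 5–1. Combining the bounds, tw(G) = 1.

1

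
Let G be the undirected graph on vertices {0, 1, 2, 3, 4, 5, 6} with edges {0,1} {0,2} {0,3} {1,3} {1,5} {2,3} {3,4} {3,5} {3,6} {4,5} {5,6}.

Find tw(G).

A width-2 tree decomposition is:
Bags: B1 = {1, 3, 5}  B2 = {3, 5, 6}  B3 = {3, 4, 5}  B4 = {0, 1, 3}  B5 = {0, 2, 3}
Tree: B1–B2, B2–B3, B1–B4, B4–B5
Each bag holds 3 vertices, so the decomposition has width 2, which upper-bounds the treewidth. Conversely, {0, 1, 3} is a clique of size 3, and the vertices of any clique must share a bag in every tree decomposition; so some bag has ≥ 3 vertices and tw(G) ≥ 2. Combining the bounds, tw(G) = 2.

2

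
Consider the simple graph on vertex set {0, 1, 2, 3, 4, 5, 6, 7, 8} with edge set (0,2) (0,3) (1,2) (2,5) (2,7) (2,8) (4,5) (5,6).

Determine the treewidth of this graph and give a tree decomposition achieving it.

Treewidth 1.
One such decomposition:
Bags: B1 = {1, 2}  B2 = {2, 5}  B3 = {4, 5}  B4 = {5, 6}  B5 = {0, 2}  B6 = {2, 7}  B7 = {2, 8}  B8 = {0, 3}
Tree: B1–B2, B2–B3, B3–B4, B1–B5, B2–B6, B6–B7, B5–B8

The largest bag has 2 vertices, giving width 1; this decomposition certifies tw(G) ≤ 1. Since G has at least one edge (e.g. 1–2), it is not an edgeless graph, so tw(G) ≥ 1. Hence tw(G) = 1 exactly.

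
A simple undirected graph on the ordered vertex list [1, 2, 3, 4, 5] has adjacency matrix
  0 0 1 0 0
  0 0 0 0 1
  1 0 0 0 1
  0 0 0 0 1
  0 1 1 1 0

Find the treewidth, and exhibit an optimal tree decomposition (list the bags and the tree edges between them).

Treewidth 1.
One optimal decomposition is:
Bags: B1 = {4, 5}  B2 = {3, 5}  B3 = {1, 3}  B4 = {2, 5}
Tree: B1–B2, B2–B3, B1–B4

The largest bag has 2 vertices, giving width 1; this decomposition certifies tw(G) ≤ 1. Since G has at least one edge (e.g. 5–4), it is not an edgeless graph, so tw(G) ≥ 1. Combining the bounds, tw(G) = 1.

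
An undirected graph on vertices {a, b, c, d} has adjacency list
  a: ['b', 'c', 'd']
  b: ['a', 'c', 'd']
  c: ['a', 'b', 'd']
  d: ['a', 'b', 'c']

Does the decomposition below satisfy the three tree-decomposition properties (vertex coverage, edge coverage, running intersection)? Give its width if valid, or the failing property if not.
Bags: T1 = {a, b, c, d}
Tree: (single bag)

Yes; width 3.

Vertex coverage: the bags together contain {a, b, c, d}, the full vertex set. Edge coverage: each edge of G has both endpoints in at least one bag. Running intersection: for every vertex, the bags containing it form a connected subtree. All three properties hold, so this is a valid tree decomposition of width max|bag| − 1 = 3, and hence tw(G) ≤ 3.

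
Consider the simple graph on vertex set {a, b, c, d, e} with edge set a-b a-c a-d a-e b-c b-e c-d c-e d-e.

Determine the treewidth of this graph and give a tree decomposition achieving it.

Each bag holds 4 vertices, so the decomposition has width 3, which upper-bounds the treewidth. Conversely, {a, c, d, e} is a clique of size 4, and the vertices of any clique must share a bag in every tree decomposition; so some bag has ≥ 4 vertices and tw(G) ≥ 3. Combining the bounds, tw(G) = 3.

Treewidth 3.
One optimal decomposition is:
Bags: B1 = {a, b, c, e}  B2 = {a, c, d, e}
Tree: B1–B2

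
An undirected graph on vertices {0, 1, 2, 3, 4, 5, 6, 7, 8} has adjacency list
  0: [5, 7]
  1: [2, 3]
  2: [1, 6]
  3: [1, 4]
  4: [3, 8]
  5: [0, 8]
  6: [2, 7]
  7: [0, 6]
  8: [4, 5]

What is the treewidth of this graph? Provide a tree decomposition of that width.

Every bag has size at most 3, so the width is 3 − 1 = 2 and tw(G) ≤ 2. The edges 1–2–6–7–0–5–8–4–3–1 form a cycle, so G is not a tree and its treewidth is at least 2. The upper and lower bounds meet at 2, so that is the treewidth.

Treewidth 2.
One such decomposition:
Bags: B1 = {1, 2, 6}  B2 = {1, 6, 7}  B3 = {0, 1, 7}  B4 = {0, 1, 5}  B5 = {1, 5, 8}  B6 = {1, 4, 8}  B7 = {1, 3, 4}
Tree: B1–B2, B2–B3, B3–B4, B4–B5, B5–B6, B6–B7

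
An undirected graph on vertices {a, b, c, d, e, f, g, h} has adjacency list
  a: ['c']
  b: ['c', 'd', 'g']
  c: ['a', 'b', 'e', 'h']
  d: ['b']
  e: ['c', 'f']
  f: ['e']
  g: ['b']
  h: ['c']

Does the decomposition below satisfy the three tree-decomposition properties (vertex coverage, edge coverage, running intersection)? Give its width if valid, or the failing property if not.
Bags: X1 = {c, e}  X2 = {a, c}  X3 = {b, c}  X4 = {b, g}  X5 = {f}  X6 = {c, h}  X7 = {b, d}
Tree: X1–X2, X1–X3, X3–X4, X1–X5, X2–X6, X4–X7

A tree decomposition must satisfy three properties: every vertex lies in some bag; for every edge, both endpoints lie together in some bag; and for every vertex, the bags containing it form a connected subtree. Here edge (e,f) lies in no bag, so the decomposition is invalid.

No — edge (e,f) lies in no bag.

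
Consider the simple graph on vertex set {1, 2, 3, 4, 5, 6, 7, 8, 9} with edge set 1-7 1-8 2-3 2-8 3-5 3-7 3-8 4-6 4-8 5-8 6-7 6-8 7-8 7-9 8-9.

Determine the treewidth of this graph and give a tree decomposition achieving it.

Every bag has size at most 3, so the width is 3 − 1 = 2 and tw(G) ≤ 2. For the lower bound, the 3 vertices {2, 3, 8} are pairwise adjacent, and any tree decomposition puts a clique entirely inside one bag — forcing width ≥ 2. The upper and lower bounds meet at 2, so that is the treewidth.

Treewidth 2.
One such decomposition:
Bags: B1 = {3, 7, 8}  B2 = {7, 8, 9}  B3 = {3, 5, 8}  B4 = {6, 7, 8}  B5 = {2, 3, 8}  B6 = {4, 6, 8}  B7 = {1, 7, 8}
Tree: B1–B2, B1–B3, B2–B4, B1–B5, B4–B6, B2–B7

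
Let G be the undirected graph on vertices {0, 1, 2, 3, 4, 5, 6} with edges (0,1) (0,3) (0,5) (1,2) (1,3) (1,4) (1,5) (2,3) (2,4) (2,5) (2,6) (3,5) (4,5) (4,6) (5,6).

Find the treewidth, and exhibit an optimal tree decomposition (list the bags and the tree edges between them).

Each bag holds 4 vertices, so the decomposition has width 3, which upper-bounds the treewidth. Conversely, {0, 1, 3, 5} is a clique of size 4, and the vertices of any clique must share a bag in every tree decomposition; so some bag has ≥ 4 vertices and tw(G) ≥ 3. The upper and lower bounds meet at 3, so that is the treewidth.

Treewidth 3.
One optimal decomposition is:
Bags: B1 = {2, 4, 5, 6}  B2 = {1, 2, 4, 5}  B3 = {1, 2, 3, 5}  B4 = {0, 1, 3, 5}
Tree: B1–B2, B2–B3, B3–B4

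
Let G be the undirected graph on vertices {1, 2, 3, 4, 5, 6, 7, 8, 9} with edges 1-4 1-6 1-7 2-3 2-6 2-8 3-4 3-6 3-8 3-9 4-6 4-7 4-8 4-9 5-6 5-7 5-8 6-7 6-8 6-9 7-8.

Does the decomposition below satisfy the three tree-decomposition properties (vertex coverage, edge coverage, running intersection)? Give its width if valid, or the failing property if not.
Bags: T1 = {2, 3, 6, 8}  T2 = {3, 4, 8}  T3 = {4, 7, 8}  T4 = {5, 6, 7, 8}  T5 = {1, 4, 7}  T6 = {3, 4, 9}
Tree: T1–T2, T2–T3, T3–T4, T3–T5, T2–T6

A tree decomposition must satisfy three properties: every vertex lies in some bag; for every edge, both endpoints lie together in some bag; and for every vertex, the bags containing it form a connected subtree. Here edge (6,4) lies in no bag, so the decomposition is invalid.

No — edge (6,4) lies in no bag.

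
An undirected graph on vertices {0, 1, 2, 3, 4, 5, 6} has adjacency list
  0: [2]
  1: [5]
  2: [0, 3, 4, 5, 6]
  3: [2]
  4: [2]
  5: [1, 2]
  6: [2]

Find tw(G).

A width-1 tree decomposition is:
Bags: B1 = {0, 2}  B2 = {2, 5}  B3 = {2, 6}  B4 = {2, 4}  B5 = {2, 3}  B6 = {1, 5}
Tree: B1–B2, B2–B3, B1–B4, B3–B5, B2–B6
The largest bag has 2 vertices, giving width 1; this decomposition certifies tw(G) ≤ 1. G has an edge, so its treewidth is at least 1. Hence tw(G) = 1 exactly.

1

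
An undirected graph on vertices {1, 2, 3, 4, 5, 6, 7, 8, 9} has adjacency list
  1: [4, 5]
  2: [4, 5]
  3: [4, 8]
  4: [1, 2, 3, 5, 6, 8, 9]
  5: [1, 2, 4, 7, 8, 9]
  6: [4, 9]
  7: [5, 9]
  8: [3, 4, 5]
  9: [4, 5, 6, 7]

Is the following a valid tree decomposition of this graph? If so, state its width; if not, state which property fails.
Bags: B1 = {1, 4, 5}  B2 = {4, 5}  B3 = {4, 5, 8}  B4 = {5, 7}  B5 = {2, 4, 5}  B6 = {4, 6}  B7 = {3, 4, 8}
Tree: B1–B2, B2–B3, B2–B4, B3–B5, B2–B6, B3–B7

A tree decomposition must satisfy three properties: every vertex lies in some bag; for every edge, both endpoints lie together in some bag; and for every vertex, the bags containing it form a connected subtree. Here vertex 9 appears in no bag, so the decomposition is invalid.

No — vertex 9 appears in no bag.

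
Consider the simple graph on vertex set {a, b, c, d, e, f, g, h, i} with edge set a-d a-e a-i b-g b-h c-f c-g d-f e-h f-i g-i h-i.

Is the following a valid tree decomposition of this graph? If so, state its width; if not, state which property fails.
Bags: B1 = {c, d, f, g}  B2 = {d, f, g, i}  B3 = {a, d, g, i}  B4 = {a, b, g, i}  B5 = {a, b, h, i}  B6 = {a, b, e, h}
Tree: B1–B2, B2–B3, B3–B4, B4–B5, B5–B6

Every vertex of G appears in some bag (union = {a, b, c, d, e, f, g, h, i}); every edge is covered by a bag; and for each vertex v the set of bags containing v is connected in the bag tree. The decomposition is therefore valid. The largest bag has 4 vertices, so the width is 3.

Yes; width 3.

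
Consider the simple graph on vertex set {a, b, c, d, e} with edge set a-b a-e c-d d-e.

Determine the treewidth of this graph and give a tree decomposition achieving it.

Each bag holds 2 vertices, so the decomposition has width 1, which upper-bounds the treewidth. Since G has at least one edge (e.g. c–d), it is not an edgeless graph, so tw(G) ≥ 1. Therefore the treewidth is 1.

Treewidth 1.
Bags: B1 = {c, d}  B2 = {d, e}  B3 = {a, e}  B4 = {a, b}
Tree: B1–B2, B2–B3, B3–B4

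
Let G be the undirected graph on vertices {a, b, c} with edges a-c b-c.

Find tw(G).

1

A width-1 tree decomposition is:
Bags: B1 = {a, c}  B2 = {b, c}
Tree: B1–B2
Every bag has size at most 2, so the width is 2 − 1 = 1 and tw(G) ≤ 1. G has an edge, so its treewidth is at least 1. Hence tw(G) = 1 exactly.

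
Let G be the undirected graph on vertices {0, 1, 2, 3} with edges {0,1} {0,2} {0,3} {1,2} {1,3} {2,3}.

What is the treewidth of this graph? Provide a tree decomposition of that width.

Treewidth 3.
One optimal decomposition is:
Bags: B1 = {0, 1, 2, 3}
Tree: (single bag)

A single bag containing all 4 vertices is trivially a valid decomposition of width 3. For the lower bound, the 4 vertices {0, 1, 2, 3} are pairwise adjacent, and any tree decomposition puts a clique entirely inside one bag — forcing width ≥ 3. Hence tw(G) = 3 exactly.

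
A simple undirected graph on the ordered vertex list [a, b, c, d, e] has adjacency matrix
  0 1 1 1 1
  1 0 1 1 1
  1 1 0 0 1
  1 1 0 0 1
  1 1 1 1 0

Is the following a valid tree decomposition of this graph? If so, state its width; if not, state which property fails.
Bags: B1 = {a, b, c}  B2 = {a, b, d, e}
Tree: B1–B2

No — edge (e,c) lies in no bag.

A tree decomposition must satisfy three properties: every vertex lies in some bag; for every edge, both endpoints lie together in some bag; and for every vertex, the bags containing it form a connected subtree. Here edge (e,c) lies in no bag, so the decomposition is invalid.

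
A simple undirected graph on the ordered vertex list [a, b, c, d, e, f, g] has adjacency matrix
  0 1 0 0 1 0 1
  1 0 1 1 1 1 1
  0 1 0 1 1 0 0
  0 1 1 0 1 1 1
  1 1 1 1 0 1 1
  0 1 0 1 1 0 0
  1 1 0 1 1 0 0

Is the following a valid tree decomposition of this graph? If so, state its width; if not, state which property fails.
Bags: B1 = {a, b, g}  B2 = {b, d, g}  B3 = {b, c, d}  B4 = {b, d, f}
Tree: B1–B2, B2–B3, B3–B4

No — vertex e appears in no bag.

A tree decomposition must satisfy three properties: every vertex lies in some bag; for every edge, both endpoints lie together in some bag; and for every vertex, the bags containing it form a connected subtree. Here vertex e appears in no bag, so the decomposition is invalid.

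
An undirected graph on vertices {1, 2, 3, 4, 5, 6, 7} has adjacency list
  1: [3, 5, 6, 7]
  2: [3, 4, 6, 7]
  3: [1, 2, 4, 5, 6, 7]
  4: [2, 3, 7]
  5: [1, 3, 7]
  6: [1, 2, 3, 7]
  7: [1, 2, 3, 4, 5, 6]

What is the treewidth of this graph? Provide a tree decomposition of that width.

Treewidth 3.
One optimal decomposition is:
Bags: B1 = {1, 3, 5, 7}  B2 = {1, 3, 6, 7}  B3 = {2, 3, 6, 7}  B4 = {2, 3, 4, 7}
Tree: B1–B2, B2–B3, B3–B4

Each bag holds 4 vertices, so the decomposition has width 3, which upper-bounds the treewidth. On the other hand G contains the 4-clique {1, 3, 5, 7}. A clique must lie in a single bag of any decomposition, so no decomposition can have width below 3. Therefore the treewidth is 3.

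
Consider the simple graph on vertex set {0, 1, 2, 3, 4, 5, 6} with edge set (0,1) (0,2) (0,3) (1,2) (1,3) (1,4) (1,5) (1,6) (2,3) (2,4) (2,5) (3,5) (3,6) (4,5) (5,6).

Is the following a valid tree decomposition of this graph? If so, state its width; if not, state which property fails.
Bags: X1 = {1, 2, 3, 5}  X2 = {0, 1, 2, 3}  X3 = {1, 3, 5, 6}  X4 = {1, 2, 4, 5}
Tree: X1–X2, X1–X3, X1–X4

Checking the three conditions: (i) the bags cover all of {0, 1, 2, 3, 4, 5, 6}; (ii) for each edge, some bag contains both endpoints; (iii) the bags containing any fixed vertex form a subtree. All hold, so the decomposition is valid with width 4 − 1 = 3.

Yes; width 3.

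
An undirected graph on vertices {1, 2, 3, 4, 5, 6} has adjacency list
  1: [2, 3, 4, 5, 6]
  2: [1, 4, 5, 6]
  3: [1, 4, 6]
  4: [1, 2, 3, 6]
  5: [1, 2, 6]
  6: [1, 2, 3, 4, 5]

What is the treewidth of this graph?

A width-3 tree decomposition is:
Bags: B1 = {1, 2, 4, 6}  B2 = {1, 3, 4, 6}  B3 = {1, 2, 5, 6}
Tree: B1–B2, B1–B3
Each bag holds 4 vertices, so the decomposition has width 3, which upper-bounds the treewidth. On the other hand G contains the 4-clique {1, 2, 4, 6}. A clique must lie in a single bag of any decomposition, so no decomposition can have width below 3. The upper and lower bounds meet at 3, so that is the treewidth.

3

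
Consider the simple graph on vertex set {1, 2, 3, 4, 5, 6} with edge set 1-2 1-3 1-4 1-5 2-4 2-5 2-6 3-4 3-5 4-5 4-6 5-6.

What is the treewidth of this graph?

3

A width-3 tree decomposition is:
Bags: B1 = {1, 3, 4, 5}  B2 = {1, 2, 4, 5}  B3 = {2, 4, 5, 6}
Tree: B1–B2, B2–B3
The largest bag has 4 vertices, giving width 3; this decomposition certifies tw(G) ≤ 3. On the other hand G contains the 4-clique {1, 2, 4, 5}. A clique must lie in a single bag of any decomposition, so no decomposition can have width below 3. The upper and lower bounds meet at 3, so that is the treewidth.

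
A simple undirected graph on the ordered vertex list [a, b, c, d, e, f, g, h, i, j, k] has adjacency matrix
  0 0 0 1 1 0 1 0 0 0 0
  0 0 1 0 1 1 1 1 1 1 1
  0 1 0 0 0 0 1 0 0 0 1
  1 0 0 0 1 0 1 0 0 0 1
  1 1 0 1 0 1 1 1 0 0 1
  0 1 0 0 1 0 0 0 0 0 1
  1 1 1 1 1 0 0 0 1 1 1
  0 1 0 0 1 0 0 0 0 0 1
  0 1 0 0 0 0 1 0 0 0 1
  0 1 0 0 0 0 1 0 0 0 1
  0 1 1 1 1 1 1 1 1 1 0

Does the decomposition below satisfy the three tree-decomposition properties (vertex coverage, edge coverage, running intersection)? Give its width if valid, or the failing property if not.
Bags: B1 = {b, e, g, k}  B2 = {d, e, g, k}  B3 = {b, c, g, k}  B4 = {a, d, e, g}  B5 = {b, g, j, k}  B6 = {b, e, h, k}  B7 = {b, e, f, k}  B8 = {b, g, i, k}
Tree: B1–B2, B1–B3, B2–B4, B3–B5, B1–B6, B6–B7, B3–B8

Every vertex of G appears in some bag (union = {a, b, c, d, e, f, g, h, i, j, k}); every edge is covered by a bag; and for each vertex v the set of bags containing v is connected in the bag tree. The decomposition is therefore valid. The largest bag has 4 vertices, so the width is 3.

Yes; width 3.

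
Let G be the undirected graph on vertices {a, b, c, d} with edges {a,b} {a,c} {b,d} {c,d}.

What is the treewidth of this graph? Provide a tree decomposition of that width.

Treewidth 2.
One such decomposition:
Bags: B1 = {a, b, d}  B2 = {a, c, d}
Tree: B1–B2

Every bag has size at most 3, so the width is 3 − 1 = 2 and tw(G) ≤ 2. Since d–b–a–c–d is a cycle in G, G is not acyclic. Forests are exactly the graphs of treewidth ≤ 1, so tw(G) ≥ 2. Combining the bounds, tw(G) = 2.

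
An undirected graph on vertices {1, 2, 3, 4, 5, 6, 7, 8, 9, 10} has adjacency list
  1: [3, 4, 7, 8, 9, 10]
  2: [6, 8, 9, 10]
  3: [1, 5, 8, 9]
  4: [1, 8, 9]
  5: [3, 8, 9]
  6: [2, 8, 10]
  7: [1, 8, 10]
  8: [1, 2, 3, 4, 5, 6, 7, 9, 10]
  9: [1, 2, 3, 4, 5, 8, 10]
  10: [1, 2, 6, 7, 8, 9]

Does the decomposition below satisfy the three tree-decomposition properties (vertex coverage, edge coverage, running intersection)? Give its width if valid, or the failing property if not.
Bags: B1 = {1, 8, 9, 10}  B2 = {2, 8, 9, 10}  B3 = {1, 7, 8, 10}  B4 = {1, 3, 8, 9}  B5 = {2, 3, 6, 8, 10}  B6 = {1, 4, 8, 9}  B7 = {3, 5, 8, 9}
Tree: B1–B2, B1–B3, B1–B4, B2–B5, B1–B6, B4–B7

No — bags containing vertex 3 are not connected in the tree.

A tree decomposition must satisfy three properties: every vertex lies in some bag; for every edge, both endpoints lie together in some bag; and for every vertex, the bags containing it form a connected subtree. Here bags containing vertex 3 are not connected in the tree, so the decomposition is invalid.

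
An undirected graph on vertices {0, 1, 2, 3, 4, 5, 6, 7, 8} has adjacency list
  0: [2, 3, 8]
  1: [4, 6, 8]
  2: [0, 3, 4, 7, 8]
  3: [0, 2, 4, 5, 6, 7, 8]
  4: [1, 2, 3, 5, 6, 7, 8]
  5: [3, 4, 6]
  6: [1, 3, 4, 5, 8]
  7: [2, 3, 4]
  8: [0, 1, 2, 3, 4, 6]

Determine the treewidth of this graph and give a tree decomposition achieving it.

The largest bag has 4 vertices, giving width 3; this decomposition certifies tw(G) ≤ 3. For the lower bound, the 4 vertices {1, 4, 6, 8} are pairwise adjacent, and any tree decomposition puts a clique entirely inside one bag — forcing width ≥ 3. Combining the bounds, tw(G) = 3.

Treewidth 3.
Bags: B1 = {0, 2, 3, 8}  B2 = {2, 3, 4, 8}  B3 = {3, 4, 6, 8}  B4 = {1, 4, 6, 8}  B5 = {3, 4, 5, 6}  B6 = {2, 3, 4, 7}
Tree: B1–B2, B2–B3, B3–B4, B3–B5, B2–B6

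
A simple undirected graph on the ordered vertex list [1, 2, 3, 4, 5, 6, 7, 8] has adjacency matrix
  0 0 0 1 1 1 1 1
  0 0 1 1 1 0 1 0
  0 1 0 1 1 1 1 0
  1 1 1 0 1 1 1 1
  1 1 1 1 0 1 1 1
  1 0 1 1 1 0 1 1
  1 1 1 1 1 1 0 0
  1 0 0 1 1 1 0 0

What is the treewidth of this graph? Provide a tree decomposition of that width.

Treewidth 4.
Bags: B1 = {1, 4, 5, 6, 8}  B2 = {1, 4, 5, 6, 7}  B3 = {3, 4, 5, 6, 7}  B4 = {2, 3, 4, 5, 7}
Tree: B1–B2, B2–B3, B3–B4

Every bag has size at most 5, so the width is 5 − 1 = 4 and tw(G) ≤ 4. On the other hand G contains the 5-clique {2, 3, 4, 5, 7}. A clique must lie in a single bag of any decomposition, so no decomposition can have width below 4. The upper and lower bounds meet at 4, so that is the treewidth.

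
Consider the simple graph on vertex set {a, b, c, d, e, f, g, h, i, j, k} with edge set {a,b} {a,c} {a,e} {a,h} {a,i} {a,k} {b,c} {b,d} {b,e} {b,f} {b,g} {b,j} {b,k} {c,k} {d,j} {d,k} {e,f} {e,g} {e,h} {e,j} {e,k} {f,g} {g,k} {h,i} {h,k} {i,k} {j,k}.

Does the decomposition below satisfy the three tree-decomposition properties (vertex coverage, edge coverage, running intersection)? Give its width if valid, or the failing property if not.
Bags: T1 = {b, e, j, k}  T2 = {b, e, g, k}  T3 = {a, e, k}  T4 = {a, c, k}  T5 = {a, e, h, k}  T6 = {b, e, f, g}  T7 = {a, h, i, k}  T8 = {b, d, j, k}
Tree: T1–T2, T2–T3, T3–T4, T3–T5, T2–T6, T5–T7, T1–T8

No — edge (b,a) lies in no bag.

A tree decomposition must satisfy three properties: every vertex lies in some bag; for every edge, both endpoints lie together in some bag; and for every vertex, the bags containing it form a connected subtree. Here edge (b,a) lies in no bag, so the decomposition is invalid.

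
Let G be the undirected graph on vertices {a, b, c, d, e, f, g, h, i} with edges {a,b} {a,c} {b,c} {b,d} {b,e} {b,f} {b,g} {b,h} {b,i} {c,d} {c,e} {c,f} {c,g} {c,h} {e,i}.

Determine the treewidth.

2

A width-2 tree decomposition is:
Bags: B1 = {b, c, h}  B2 = {b, c, g}  B3 = {b, c, d}  B4 = {b, c, f}  B5 = {a, b, c}  B6 = {b, c, e}  B7 = {b, e, i}
Tree: B1–B2, B2–B3, B3–B4, B2–B5, B2–B6, B6–B7
Every bag has size at most 3, so the width is 3 − 1 = 2 and tw(G) ≤ 2. For the lower bound, the 3 vertices {b, c, d} are pairwise adjacent, and any tree decomposition puts a clique entirely inside one bag — forcing width ≥ 2. Combining the bounds, tw(G) = 2.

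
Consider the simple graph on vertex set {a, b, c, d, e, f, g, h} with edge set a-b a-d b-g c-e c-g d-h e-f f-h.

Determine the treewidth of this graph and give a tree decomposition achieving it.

Each bag holds 3 vertices, so the decomposition has width 2, which upper-bounds the treewidth. Since h–f–e–c–g–b–a–d–h is a cycle in G, G is not acyclic. Forests are exactly the graphs of treewidth ≤ 1, so tw(G) ≥ 2. The upper and lower bounds meet at 2, so that is the treewidth.

Treewidth 2.
Bags: B1 = {e, f, h}  B2 = {c, e, h}  B3 = {c, g, h}  B4 = {b, g, h}  B5 = {a, b, h}  B6 = {a, d, h}
Tree: B1–B2, B2–B3, B3–B4, B4–B5, B5–B6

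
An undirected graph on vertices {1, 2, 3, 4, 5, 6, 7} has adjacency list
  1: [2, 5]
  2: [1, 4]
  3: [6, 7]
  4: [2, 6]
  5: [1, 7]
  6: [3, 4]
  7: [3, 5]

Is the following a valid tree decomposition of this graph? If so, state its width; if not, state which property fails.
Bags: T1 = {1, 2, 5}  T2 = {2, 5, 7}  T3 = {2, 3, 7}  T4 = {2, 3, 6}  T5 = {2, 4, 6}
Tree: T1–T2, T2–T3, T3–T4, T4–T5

Yes; width 2.

Vertex coverage: the bags together contain {1, 2, 3, 4, 5, 6, 7}, the full vertex set. Edge coverage: each edge of G has both endpoints in at least one bag. Running intersection: for every vertex, the bags containing it form a connected subtree. All three properties hold, so this is a valid tree decomposition of width max|bag| − 1 = 2, and hence tw(G) ≤ 2.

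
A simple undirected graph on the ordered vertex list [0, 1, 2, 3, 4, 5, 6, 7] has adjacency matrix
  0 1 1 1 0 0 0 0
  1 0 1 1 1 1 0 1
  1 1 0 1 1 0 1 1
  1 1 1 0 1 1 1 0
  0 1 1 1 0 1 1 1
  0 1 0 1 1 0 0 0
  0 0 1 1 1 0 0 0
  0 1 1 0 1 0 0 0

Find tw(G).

A width-3 tree decomposition is:
Bags: B1 = {1, 3, 4, 5}  B2 = {1, 2, 3, 4}  B3 = {1, 2, 4, 7}  B4 = {2, 3, 4, 6}  B5 = {0, 1, 2, 3}
Tree: B1–B2, B2–B3, B2–B4, B2–B5
The largest bag has 4 vertices, giving width 3; this decomposition certifies tw(G) ≤ 3. For the lower bound, the 4 vertices {0, 1, 2, 3} are pairwise adjacent, and any tree decomposition puts a clique entirely inside one bag — forcing width ≥ 3. Therefore the treewidth is 3.

3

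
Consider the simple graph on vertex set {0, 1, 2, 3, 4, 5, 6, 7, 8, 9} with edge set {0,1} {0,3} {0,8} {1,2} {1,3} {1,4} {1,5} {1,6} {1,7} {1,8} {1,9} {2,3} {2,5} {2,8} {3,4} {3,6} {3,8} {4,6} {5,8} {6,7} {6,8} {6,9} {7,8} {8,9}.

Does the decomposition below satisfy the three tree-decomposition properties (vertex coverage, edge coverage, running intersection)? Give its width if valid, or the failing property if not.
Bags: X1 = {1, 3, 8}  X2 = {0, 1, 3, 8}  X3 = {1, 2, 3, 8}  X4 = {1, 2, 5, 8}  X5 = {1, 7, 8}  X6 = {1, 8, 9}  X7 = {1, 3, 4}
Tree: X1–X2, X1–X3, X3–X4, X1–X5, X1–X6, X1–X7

A tree decomposition must satisfy three properties: every vertex lies in some bag; for every edge, both endpoints lie together in some bag; and for every vertex, the bags containing it form a connected subtree. Here vertex 6 appears in no bag, so the decomposition is invalid.

No — vertex 6 appears in no bag.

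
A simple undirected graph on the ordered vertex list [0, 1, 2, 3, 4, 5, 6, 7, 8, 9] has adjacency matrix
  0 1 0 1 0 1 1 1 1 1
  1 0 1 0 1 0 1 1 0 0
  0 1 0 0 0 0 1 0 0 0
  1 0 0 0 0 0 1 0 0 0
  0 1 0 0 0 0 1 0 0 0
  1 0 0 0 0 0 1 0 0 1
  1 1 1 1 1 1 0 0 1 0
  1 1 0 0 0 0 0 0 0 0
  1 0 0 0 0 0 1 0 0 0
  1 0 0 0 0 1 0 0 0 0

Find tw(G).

2

A width-2 tree decomposition is:
Bags: B1 = {0, 1, 6}  B2 = {0, 3, 6}  B3 = {0, 5, 6}  B4 = {1, 2, 6}  B5 = {0, 6, 8}  B6 = {0, 1, 7}  B7 = {1, 4, 6}  B8 = {0, 5, 9}
Tree: B1–B2, B1–B3, B1–B4, B1–B5, B1–B6, B1–B7, B3–B8
The largest bag has 3 vertices, giving width 2; this decomposition certifies tw(G) ≤ 2. Conversely, {0, 5, 9} is a clique of size 3, and the vertices of any clique must share a bag in every tree decomposition; so some bag has ≥ 3 vertices and tw(G) ≥ 2. Hence tw(G) = 2 exactly.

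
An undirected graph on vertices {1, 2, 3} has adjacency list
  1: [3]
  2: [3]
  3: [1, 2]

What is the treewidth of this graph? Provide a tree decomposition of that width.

The largest bag has 2 vertices, giving width 1; this decomposition certifies tw(G) ≤ 1. Since G has at least one edge (e.g. 3–2), it is not an edgeless graph, so tw(G) ≥ 1. Therefore the treewidth is 1.

Treewidth 1.
One such decomposition:
Bags: B1 = {2, 3}  B2 = {1, 3}
Tree: B1–B2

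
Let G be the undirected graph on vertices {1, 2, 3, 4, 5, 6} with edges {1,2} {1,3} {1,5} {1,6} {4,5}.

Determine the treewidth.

1

A width-1 tree decomposition is:
Bags: B1 = {1, 6}  B2 = {1, 5}  B3 = {1, 3}  B4 = {1, 2}  B5 = {4, 5}
Tree: B1–B2, B2–B3, B3–B4, B2–B5
Every bag has size at most 2, so the width is 2 − 1 = 1 and tw(G) ≤ 1. Since G has at least one edge (e.g. 6–1), it is not an edgeless graph, so tw(G) ≥ 1. Hence tw(G) = 1 exactly.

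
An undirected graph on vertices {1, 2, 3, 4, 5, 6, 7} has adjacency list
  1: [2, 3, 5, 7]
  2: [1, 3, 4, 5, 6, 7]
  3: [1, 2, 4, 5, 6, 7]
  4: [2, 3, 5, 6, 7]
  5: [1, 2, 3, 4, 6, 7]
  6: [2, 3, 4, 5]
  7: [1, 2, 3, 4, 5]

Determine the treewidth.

A width-4 tree decomposition is:
Bags: B1 = {2, 3, 4, 5, 6}  B2 = {2, 3, 4, 5, 7}  B3 = {1, 2, 3, 5, 7}
Tree: B1–B2, B2–B3
The largest bag has 5 vertices, giving width 4; this decomposition certifies tw(G) ≤ 4. Conversely, {1, 2, 3, 5, 7} is a clique of size 5, and the vertices of any clique must share a bag in every tree decomposition; so some bag has ≥ 5 vertices and tw(G) ≥ 4. The upper and lower bounds meet at 4, so that is the treewidth.

4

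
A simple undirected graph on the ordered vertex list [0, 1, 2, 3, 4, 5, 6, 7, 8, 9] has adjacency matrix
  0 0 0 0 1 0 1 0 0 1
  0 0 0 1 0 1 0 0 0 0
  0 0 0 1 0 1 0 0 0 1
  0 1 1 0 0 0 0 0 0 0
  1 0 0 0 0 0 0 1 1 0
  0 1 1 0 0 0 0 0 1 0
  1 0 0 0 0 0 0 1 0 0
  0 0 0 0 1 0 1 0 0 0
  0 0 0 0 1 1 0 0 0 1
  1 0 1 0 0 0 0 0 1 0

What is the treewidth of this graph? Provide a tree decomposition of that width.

Treewidth 2.
One optimal decomposition is:
Bags: B1 = {1, 2, 3}  B2 = {1, 2, 5}  B3 = {2, 5, 9}  B4 = {5, 8, 9}  B5 = {0, 8, 9}  B6 = {0, 4, 8}  B7 = {0, 4, 6}  B8 = {4, 6, 7}
Tree: B1–B2, B2–B3, B3–B4, B4–B5, B5–B6, B6–B7, B7–B8

The largest bag has 3 vertices, giving width 2; this decomposition certifies tw(G) ≤ 2. Since 3–1–5–2–3 is a cycle in G, G is not acyclic. Forests are exactly the graphs of treewidth ≤ 1, so tw(G) ≥ 2. The upper and lower bounds meet at 2, so that is the treewidth.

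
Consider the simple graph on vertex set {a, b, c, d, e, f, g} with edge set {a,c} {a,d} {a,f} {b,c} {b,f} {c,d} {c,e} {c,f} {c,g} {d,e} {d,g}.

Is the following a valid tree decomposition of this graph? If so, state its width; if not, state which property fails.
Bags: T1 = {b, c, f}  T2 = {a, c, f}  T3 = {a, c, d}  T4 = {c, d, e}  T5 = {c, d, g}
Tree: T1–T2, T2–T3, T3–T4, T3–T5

Every vertex of G appears in some bag (union = {a, b, c, d, e, f, g}); every edge is covered by a bag; and for each vertex v the set of bags containing v is connected in the bag tree. The decomposition is therefore valid. The largest bag has 3 vertices, so the width is 2.

Yes; width 2.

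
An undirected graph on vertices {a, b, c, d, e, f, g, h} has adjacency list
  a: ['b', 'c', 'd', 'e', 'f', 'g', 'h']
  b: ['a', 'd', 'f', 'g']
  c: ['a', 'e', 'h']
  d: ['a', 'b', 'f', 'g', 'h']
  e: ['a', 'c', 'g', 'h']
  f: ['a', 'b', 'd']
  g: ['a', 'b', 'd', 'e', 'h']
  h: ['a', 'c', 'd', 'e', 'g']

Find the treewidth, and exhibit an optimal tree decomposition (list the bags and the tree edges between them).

The largest bag has 4 vertices, giving width 3; this decomposition certifies tw(G) ≤ 3. For the lower bound, the 4 vertices {a, d, g, h} are pairwise adjacent, and any tree decomposition puts a clique entirely inside one bag — forcing width ≥ 3. The upper and lower bounds meet at 3, so that is the treewidth.

Treewidth 3.
One such decomposition:
Bags: B1 = {a, d, g, h}  B2 = {a, b, d, g}  B3 = {a, e, g, h}  B4 = {a, c, e, h}  B5 = {a, b, d, f}
Tree: B1–B2, B1–B3, B3–B4, B2–B5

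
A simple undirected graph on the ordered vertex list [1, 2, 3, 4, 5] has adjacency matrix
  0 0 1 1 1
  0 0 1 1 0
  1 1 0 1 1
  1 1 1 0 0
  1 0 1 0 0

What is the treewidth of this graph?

A width-2 tree decomposition is:
Bags: B1 = {1, 3, 4}  B2 = {2, 3, 4}  B3 = {1, 3, 5}
Tree: B1–B2, B1–B3
Every bag has size at most 3, so the width is 3 − 1 = 2 and tw(G) ≤ 2. Conversely, {1, 3, 4} is a clique of size 3, and the vertices of any clique must share a bag in every tree decomposition; so some bag has ≥ 3 vertices and tw(G) ≥ 2. Combining the bounds, tw(G) = 2.

2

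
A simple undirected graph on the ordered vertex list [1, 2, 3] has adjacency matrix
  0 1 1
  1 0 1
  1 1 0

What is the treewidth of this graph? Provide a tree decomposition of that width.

Treewidth 2.
Bags: B1 = {1, 2, 3}
Tree: (single bag)

A single bag containing all 3 vertices is trivially a valid decomposition of width 2. For the lower bound, the 3 vertices {1, 2, 3} are pairwise adjacent, and any tree decomposition puts a clique entirely inside one bag — forcing width ≥ 2. Hence tw(G) = 2 exactly.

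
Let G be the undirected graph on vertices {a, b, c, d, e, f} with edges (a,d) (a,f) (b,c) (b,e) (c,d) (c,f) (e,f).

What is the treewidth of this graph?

A width-2 tree decomposition is:
Bags: B1 = {a, c, d}  B2 = {a, c, f}  B3 = {b, c, f}  B4 = {b, e, f}
Tree: B1–B2, B2–B3, B3–B4
Each bag holds 3 vertices, so the decomposition has width 2, which upper-bounds the treewidth. For the lower bound, G contains the cycle d–a–f–c–d, so G is not a forest; only forests have treewidth ≤ 1, hence tw(G) ≥ 2. Therefore the treewidth is 2.

2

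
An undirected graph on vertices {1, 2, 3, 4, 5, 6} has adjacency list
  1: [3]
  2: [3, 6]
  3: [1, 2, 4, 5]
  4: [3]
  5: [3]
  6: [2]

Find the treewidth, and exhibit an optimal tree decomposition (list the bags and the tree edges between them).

Each bag holds 2 vertices, so the decomposition has width 1, which upper-bounds the treewidth. Since G has at least one edge (e.g. 2–3), it is not an edgeless graph, so tw(G) ≥ 1. Hence tw(G) = 1 exactly.

Treewidth 1.
One optimal decomposition is:
Bags: B1 = {2, 3}  B2 = {2, 6}  B3 = {1, 3}  B4 = {3, 4}  B5 = {3, 5}
Tree: B1–B2, B1–B3, B3–B4, B4–B5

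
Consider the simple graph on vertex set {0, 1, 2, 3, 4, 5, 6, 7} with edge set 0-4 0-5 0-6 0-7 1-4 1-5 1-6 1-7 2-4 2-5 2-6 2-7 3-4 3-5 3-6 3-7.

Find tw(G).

A width-4 tree decomposition is:
Bags: B1 = {0, 1, 2, 3, 7}  B2 = {0, 1, 2, 3, 6}  B3 = {0, 1, 2, 3, 4}  B4 = {0, 1, 2, 3, 5}
Tree: B1–B2, B2–B3, B3–B4
Each bag holds 5 vertices, so the decomposition has width 4, which upper-bounds the treewidth. For the lower bound: the 5 vertex sets {1,7}, {2,6}, {0,4}, {3}, {5} are disjoint, each induces a connected subgraph, and every pair is joined by at least one edge of G. Contracting each set to a single vertex therefore yields K_{5} as a minor, and since treewidth is minor-monotone, tw(G) ≥ tw(K_{5}) = 4. Combining the bounds, tw(G) = 4.

4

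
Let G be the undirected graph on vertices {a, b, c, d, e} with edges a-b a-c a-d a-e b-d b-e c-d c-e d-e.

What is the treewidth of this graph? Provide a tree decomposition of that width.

Treewidth 3.
One such decomposition:
Bags: B1 = {a, b, d, e}  B2 = {a, c, d, e}
Tree: B1–B2

The largest bag has 4 vertices, giving width 3; this decomposition certifies tw(G) ≤ 3. On the other hand G contains the 4-clique {a, c, d, e}. A clique must lie in a single bag of any decomposition, so no decomposition can have width below 3. Therefore the treewidth is 3.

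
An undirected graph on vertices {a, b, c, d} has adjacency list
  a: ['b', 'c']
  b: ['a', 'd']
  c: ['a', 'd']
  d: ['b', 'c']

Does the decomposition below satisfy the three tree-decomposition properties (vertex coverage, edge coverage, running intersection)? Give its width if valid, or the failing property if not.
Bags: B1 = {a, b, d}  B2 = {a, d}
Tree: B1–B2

No — vertex c appears in no bag.

A tree decomposition must satisfy three properties: every vertex lies in some bag; for every edge, both endpoints lie together in some bag; and for every vertex, the bags containing it form a connected subtree. Here vertex c appears in no bag, so the decomposition is invalid.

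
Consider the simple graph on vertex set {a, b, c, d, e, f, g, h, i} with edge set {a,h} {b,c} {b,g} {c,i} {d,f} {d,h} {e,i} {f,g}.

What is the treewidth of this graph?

1

A width-1 tree decomposition is:
Bags: B1 = {e, i}  B2 = {c, i}  B3 = {b, c}  B4 = {b, g}  B5 = {f, g}  B6 = {d, f}  B7 = {d, h}  B8 = {a, h}
Tree: B1–B2, B2–B3, B3–B4, B4–B5, B5–B6, B6–B7, B7–B8
Each bag holds 2 vertices, so the decomposition has width 1, which upper-bounds the treewidth. Any graph with an edge has treewidth ≥ 1, and G has the edge e–i. Hence tw(G) = 1 exactly.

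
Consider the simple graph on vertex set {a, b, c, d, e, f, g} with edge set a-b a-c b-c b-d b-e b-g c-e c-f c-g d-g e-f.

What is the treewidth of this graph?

A width-2 tree decomposition is:
Bags: B1 = {b, c, e}  B2 = {c, e, f}  B3 = {a, b, c}  B4 = {b, c, g}  B5 = {b, d, g}
Tree: B1–B2, B1–B3, B3–B4, B4–B5
Every bag has size at most 3, so the width is 3 − 1 = 2 and tw(G) ≤ 2. On the other hand G contains the 3-clique {b, d, g}. A clique must lie in a single bag of any decomposition, so no decomposition can have width below 2. Therefore the treewidth is 2.

2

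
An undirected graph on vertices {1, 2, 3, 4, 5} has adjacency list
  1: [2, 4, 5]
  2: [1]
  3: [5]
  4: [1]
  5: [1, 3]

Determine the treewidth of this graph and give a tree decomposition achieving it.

Each bag holds 2 vertices, so the decomposition has width 1, which upper-bounds the treewidth. Since G has at least one edge (e.g. 5–3), it is not an edgeless graph, so tw(G) ≥ 1. The upper and lower bounds meet at 1, so that is the treewidth.

Treewidth 1.
One such decomposition:
Bags: B1 = {3, 5}  B2 = {1, 5}  B3 = {1, 2}  B4 = {1, 4}
Tree: B1–B2, B2–B3, B3–B4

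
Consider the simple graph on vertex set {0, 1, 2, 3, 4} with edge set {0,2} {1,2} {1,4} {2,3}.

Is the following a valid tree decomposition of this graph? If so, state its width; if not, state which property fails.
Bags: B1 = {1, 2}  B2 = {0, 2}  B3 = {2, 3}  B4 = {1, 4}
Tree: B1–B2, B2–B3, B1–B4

Yes; width 1.

Vertex coverage: the bags together contain {0, 1, 2, 3, 4}, the full vertex set. Edge coverage: each edge of G has both endpoints in at least one bag. Running intersection: for every vertex, the bags containing it form a connected subtree. All three properties hold, so this is a valid tree decomposition of width max|bag| − 1 = 1, and hence tw(G) ≤ 1.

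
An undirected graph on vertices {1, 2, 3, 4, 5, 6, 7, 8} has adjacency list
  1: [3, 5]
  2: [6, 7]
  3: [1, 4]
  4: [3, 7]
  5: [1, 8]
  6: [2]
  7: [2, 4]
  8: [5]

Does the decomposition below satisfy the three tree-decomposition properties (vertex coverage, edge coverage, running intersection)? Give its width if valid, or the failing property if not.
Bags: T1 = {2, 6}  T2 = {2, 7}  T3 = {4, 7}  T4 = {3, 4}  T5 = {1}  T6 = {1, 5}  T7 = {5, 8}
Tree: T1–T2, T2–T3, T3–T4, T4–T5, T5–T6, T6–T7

A tree decomposition must satisfy three properties: every vertex lies in some bag; for every edge, both endpoints lie together in some bag; and for every vertex, the bags containing it form a connected subtree. Here edge (3,1) lies in no bag, so the decomposition is invalid.

No — edge (3,1) lies in no bag.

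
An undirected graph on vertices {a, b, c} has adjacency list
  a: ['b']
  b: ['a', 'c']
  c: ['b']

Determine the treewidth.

A width-1 tree decomposition is:
Bags: B1 = {b, c}  B2 = {a, b}
Tree: B1–B2
The largest bag has 2 vertices, giving width 1; this decomposition certifies tw(G) ≤ 1. Any graph with an edge has treewidth ≥ 1, and G has the edge c–b. Combining the bounds, tw(G) = 1.

1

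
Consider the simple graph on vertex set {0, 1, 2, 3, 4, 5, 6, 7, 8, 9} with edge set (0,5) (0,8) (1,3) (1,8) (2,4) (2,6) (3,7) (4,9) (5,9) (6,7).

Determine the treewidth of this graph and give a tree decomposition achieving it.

The largest bag has 3 vertices, giving width 2; this decomposition certifies tw(G) ≤ 2. The edges 1–3–7–6–2–4–9–5–0–8–1 form a cycle, so G is not a tree and its treewidth is at least 2. Hence tw(G) = 2 exactly.

Treewidth 2.
One optimal decomposition is:
Bags: B1 = {1, 3, 7}  B2 = {1, 6, 7}  B3 = {1, 2, 6}  B4 = {1, 2, 4}  B5 = {1, 4, 9}  B6 = {1, 5, 9}  B7 = {0, 1, 5}  B8 = {0, 1, 8}
Tree: B1–B2, B2–B3, B3–B4, B4–B5, B5–B6, B6–B7, B7–B8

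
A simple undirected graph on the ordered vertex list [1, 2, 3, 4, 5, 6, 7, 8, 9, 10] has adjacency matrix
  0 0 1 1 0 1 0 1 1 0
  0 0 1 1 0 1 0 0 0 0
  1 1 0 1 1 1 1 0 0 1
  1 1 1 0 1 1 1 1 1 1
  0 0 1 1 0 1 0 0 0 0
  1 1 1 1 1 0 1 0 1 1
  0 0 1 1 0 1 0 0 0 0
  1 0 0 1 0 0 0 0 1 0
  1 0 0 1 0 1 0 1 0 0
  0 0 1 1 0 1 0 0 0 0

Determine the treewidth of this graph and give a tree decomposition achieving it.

Each bag holds 4 vertices, so the decomposition has width 3, which upper-bounds the treewidth. For the lower bound, the 4 vertices {1, 4, 8, 9} are pairwise adjacent, and any tree decomposition puts a clique entirely inside one bag — forcing width ≥ 3. Hence tw(G) = 3 exactly.

Treewidth 3.
One such decomposition:
Bags: B1 = {2, 3, 4, 6}  B2 = {1, 3, 4, 6}  B3 = {3, 4, 6, 10}  B4 = {3, 4, 6, 7}  B5 = {1, 4, 6, 9}  B6 = {1, 4, 8, 9}  B7 = {3, 4, 5, 6}
Tree: B1–B2, B2–B3, B3–B4, B2–B5, B5–B6, B1–B7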